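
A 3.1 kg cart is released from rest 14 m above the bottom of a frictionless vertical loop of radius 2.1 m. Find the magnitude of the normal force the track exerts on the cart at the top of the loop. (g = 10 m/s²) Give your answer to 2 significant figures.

N = 260 N

Energy from release to top (height 2r): mgh = ½mv_top² + mg(2r)
v_top² = 2g(h − 2r) = 2(10)(14 − 4.200) = 196.00 m²/s²
At the top, both N and weight point toward the centre: N + mg = mv_top²/r
N = m(v_top²/r − g) = 3.1(196.00/2.1 − 10) = 258.3 N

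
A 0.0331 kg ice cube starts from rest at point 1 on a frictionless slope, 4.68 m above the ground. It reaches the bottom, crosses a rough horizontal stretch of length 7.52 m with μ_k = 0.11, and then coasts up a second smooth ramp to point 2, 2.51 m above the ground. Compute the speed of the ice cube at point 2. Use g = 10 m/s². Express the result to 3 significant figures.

Energy at 1: mgh₁ = (0.0331)(10)(4.68) = 1.5491 J
Friction loss: W_f = μ_k mg d = 0.2738 J
At 2: ½mv² + mgh₂ = mgh₁ − W_f
½mv² = 1.5491 − 0.2738 − 0.83081 = 0.44447 J
v = √(2 × 0.44447/0.0331) = 5.182 m/s

v = 5.18 m/s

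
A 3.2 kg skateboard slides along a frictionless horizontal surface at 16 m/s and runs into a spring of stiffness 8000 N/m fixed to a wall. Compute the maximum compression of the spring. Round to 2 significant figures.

All KE is stored as spring PE at maximum compression: ½mv² = ½kx²
x = v√(m/k) = 16 × √(3.2/8000) = 0.3200 m

x = 0.32 m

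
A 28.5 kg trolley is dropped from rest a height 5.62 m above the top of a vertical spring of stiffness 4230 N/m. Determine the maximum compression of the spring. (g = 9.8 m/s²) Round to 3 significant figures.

Let x be the compression. The total drop is H + x, and the trolley is instantaneously at rest at max compression, so energy conservation gives:
mg(H + x) = ½kx²
½(4230)x² − (28.5)(9.8)x − (28.5)(9.8)(5.62) = 0
2115x² − 279.3x − 1570 = 0
x = [279.3 + √(78008 + 1.3279e+07)]/(2 × 2115) = 0.9300 m

x = 0.930 m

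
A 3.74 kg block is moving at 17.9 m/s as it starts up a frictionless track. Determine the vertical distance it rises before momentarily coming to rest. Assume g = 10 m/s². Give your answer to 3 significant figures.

By energy conservation, ½mv² = mgh
h = v²/(2g) = 17.9²/(2 × 10) = 16.02 m

h = 16.0 m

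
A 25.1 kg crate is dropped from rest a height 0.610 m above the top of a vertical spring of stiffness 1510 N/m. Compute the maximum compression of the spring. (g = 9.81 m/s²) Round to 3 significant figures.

x = 0.638 m

Let x be the compression. The total drop is H + x, and the crate is instantaneously at rest at max compression, so energy conservation gives:
mg(H + x) = ½kx²
½(1510)x² − (25.1)(9.81)x − (25.1)(9.81)(0.610) = 0
755.0x² − 246.2x − 150.2 = 0
x = [246.2 + √(60630 + 453607)]/(2 × 755.0) = 0.6380 m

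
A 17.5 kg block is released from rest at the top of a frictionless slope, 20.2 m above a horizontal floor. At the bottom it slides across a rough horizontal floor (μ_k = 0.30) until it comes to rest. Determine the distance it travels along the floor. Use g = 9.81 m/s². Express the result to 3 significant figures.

d = 67.3 m

Energy bookkeeping (friction removes W_f = μ_k N d):
At rest all PE has been dissipated by friction: mgh = μ_k m g d
d = h/μ_k = 20.2/0.30 = 67.33 m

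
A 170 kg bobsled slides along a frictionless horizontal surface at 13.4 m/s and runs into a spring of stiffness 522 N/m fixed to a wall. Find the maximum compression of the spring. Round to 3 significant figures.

x = 7.65 m

At max compression the bobsled is momentarily at rest: ½mv² = ½kx²
x = v√(m/k) = 13.4 × √(170/522) = 7.647 m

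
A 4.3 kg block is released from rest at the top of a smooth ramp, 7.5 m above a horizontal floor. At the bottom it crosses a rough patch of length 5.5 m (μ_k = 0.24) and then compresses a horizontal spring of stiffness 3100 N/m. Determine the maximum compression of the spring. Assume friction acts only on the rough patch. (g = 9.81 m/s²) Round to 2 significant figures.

Initial energy: E₁ = mgh = (4.3)(9.81)(7.5) = 316.37 J
Friction removes W_f = μ_k mg d = (0.24)(4.3)(9.81)(5.5) = 55.68 J
Energy reaching the spring: E = 316.37 − 55.68 = 260.69 J
At max compression ½kx² = E ⇒ x = √(2E/k) = √(2 × 260.69/3100) = 0.4101 m

x = 0.41 m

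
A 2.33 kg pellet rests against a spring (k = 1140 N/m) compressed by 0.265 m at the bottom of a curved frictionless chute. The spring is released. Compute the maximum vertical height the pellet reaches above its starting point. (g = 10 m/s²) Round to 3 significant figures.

h = 1.72 m

Energy conservation from release to the highest point: ½kx² = mgh
h = kx²/(2mg) = (1140)(0.265)²/(2 × 2.33 × 10) = 1.718 m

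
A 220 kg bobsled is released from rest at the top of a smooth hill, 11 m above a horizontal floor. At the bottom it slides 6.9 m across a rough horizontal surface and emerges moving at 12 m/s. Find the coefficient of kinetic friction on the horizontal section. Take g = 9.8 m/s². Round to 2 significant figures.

Energy bookkeeping (friction removes W_f = μ_k N d):
mgh = ½mv² + μ_k m g d
mgh = 23716 J; ½mv² = 15840 J
W_f = 23716 − 15840 = 7876 J
μ_k = W_f/(mg·d) = 7876/(2156 × 6.9) = 0.5294

μ_k = 0.53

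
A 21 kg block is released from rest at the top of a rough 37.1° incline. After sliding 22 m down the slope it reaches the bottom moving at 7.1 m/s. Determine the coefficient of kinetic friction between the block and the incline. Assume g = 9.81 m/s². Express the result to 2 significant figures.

μ_k = 0.61

The energy dissipated by friction is the PE lost minus the KE gained:
mgL sinθ = 2733.9 J; ½mv² = 529.30 J
W_f = 2733.9 − 529.30 = 2205 J
μ_k = W_f/(mg cosθ · L) = 2205/(164.3 × 22) = 0.6099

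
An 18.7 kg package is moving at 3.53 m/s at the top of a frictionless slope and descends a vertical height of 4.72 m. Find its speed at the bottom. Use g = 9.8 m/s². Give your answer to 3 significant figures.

Energy conservation between the two points: ½mv₀² + mgh = ½mv²
v² = v₀² + 2gh = (3.53)² + 2(9.8)(4.72) = 104.97
v = √104.97 = 10.25 m/s

v = 10.2 m/s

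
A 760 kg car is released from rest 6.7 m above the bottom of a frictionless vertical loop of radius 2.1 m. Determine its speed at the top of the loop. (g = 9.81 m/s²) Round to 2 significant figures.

v = 7.0 m/s

Energy conservation: mgh = ½mv_top² + mg(2r)
v_top² = 2g(h − 2r) = 2(9.81)(6.7 − 4.200) = 49.05
v_top = 7.004 m/s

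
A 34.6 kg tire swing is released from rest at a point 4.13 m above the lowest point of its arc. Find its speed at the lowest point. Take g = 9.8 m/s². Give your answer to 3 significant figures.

v = 9.00 m/s

By conservation of mechanical energy, mgh = ½mv²
v = √(2gh) = √(2 × 9.8 × 4.13) = √80.948 = 8.997 m/s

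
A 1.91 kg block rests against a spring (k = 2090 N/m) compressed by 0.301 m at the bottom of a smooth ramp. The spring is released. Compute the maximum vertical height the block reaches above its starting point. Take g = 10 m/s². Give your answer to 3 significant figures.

h = 4.96 m

At maximum height the block is at rest, so ½kx² = mgh
h = kx²/(2mg) = (2090)(0.301)²/(2 × 1.91 × 10) = 4.957 m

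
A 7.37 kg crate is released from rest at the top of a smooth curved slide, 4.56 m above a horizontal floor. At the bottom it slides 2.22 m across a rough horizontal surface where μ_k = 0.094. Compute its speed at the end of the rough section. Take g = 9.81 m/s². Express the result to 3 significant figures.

Energy bookkeeping (friction removes W_f = μ_k N d):
mgh = ½mv² + μ_k m g d
W_f = μ_k mg d = (0.094)(7.37)(9.81)(2.22) = 15.09 J
½mv² = mgh − W_f = 329.69 − 15.09 = 314.60 J
v = √(2 × 314.60/7.37) = 9.240 m/s

v = 9.24 m/s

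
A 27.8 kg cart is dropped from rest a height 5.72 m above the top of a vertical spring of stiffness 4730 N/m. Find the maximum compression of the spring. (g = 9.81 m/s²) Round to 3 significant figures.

x = 0.872 m

Let x be the compression. The total drop is H + x, and the cart is instantaneously at rest at max compression, so energy conservation gives:
mg(H + x) = ½kx²
½(4730)x² − (27.8)(9.81)x − (27.8)(9.81)(5.72) = 0
2365x² − 272.7x − 1560 = 0
x = [272.7 + √(74375 + 1.4757e+07)]/(2 × 2365) = 0.8719 m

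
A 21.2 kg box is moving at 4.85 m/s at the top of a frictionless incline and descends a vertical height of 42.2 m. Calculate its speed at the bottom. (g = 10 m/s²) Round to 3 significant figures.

v = 29.5 m/s

By conservation of mechanical energy, ½mv₀² + mgh = ½mv²
v² = v₀² + 2gh = (4.85)² + 2(10)(42.2) = 867.52
v = √867.52 = 29.45 m/s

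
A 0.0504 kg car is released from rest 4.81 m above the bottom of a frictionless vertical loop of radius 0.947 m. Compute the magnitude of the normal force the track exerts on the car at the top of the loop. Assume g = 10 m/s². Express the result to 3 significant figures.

N = 2.60 N

Energy from release to top (height 2r): mgh = ½mv_top² + mg(2r)
v_top² = 2g(h − 2r) = 2(10)(4.81 − 1.894) = 58.320 m²/s²
At the top, both N and weight point toward the centre: N + mg = mv_top²/r
N = m(v_top²/r − g) = 0.0504(58.320/0.947 − 10) = 2.600 N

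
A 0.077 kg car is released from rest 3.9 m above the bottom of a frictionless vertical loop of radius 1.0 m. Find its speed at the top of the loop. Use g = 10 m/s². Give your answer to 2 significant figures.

v = 6.2 m/s

Energy conservation: mgh = ½mv_top² + mg(2r)
v_top² = 2g(h − 2r) = 2(10)(3.9 − 2.000) = 38.00
v_top = 6.164 m/s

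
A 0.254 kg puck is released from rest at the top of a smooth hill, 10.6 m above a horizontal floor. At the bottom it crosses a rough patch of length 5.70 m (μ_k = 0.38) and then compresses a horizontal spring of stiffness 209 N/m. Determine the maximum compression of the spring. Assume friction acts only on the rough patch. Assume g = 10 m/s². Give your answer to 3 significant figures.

Initial energy: E₁ = mgh = (0.254)(10)(10.6) = 26.924 J
Friction removes W_f = μ_k mg d = (0.38)(0.254)(10)(5.70) = 5.502 J
Energy reaching the spring: E = 26.924 − 5.502 = 21.422 J
At max compression ½kx² = E ⇒ x = √(2E/k) = √(2 × 21.422/209) = 0.4528 m

x = 0.453 m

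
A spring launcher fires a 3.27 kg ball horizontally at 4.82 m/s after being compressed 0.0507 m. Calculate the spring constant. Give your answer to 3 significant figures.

k = 29600 N/m

½kx² = ½mv²
k = mv²/x² = (3.27)(4.82)²/(0.0507)² = 29555 N/m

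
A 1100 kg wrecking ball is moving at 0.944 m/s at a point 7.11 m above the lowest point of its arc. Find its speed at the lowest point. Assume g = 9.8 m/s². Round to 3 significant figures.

Energy conservation between the two points: ½mv₀² + mgh = ½mv²
v² = v₀² + 2gh = (0.944)² + 2(9.8)(7.11) = 140.25
v = √140.25 = 11.84 m/s

v = 11.8 m/s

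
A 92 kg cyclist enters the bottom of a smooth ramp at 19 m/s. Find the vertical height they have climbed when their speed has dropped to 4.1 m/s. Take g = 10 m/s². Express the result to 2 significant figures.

Energy balance between the two points: ½mv₁² = ½mv₂² + mgh
h = (v₁² − v₂²)/(2g) = (19² − 4.1²)/(2 × 10) = 17.21 m

h = 17 m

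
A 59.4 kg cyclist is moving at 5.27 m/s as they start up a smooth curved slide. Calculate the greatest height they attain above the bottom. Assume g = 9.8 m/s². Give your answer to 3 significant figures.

h = 1.42 m

Setting KE at the bottom equal to PE gained: ½mv² = mgh
h = v²/(2g) = 5.27²/(2 × 9.8) = 1.417 m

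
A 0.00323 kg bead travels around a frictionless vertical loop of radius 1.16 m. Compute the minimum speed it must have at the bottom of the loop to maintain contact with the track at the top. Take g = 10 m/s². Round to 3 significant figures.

v = 7.62 m/s

At the top: mg = mv_top²/r ⇒ v_top² = gr = 11.60 m²/s²
Energy from bottom to top (height 2r): ½mv_bot² = ½mv_top² + mg(2r)
v_bot² = gr + 4gr = 5gr = 58.00
v_bot = √(5gr) = 7.616 m/s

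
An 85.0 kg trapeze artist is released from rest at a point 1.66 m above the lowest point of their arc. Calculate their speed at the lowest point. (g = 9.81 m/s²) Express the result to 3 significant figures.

v = 5.71 m/s

Energy conservation between the two points: mgh = ½mv²
v = √(2gh) = √(2 × 9.81 × 1.66) = √32.569 = 5.707 m/s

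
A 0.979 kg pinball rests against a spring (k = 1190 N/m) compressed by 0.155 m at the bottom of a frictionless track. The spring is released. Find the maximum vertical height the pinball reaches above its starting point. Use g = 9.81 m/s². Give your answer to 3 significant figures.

h = 1.49 m

At maximum height the pinball is at rest, so ½kx² = mgh
h = kx²/(2mg) = (1190)(0.155)²/(2 × 0.979 × 9.81) = 1.488 m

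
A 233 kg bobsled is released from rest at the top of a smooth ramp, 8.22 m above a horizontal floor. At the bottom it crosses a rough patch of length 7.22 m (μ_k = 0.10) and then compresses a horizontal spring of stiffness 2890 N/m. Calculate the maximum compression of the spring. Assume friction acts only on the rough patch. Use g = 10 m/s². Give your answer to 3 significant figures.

Initial energy: E₁ = mgh = (233)(10)(8.22) = 19153 J
Friction removes W_f = μ_k mg d = (0.10)(233)(10)(7.22) = 1682 J
Energy reaching the spring: E = 19153 − 1682 = 17470 J
At max compression ½kx² = E ⇒ x = √(2E/k) = √(2 × 17470/2890) = 3.477 m

x = 3.48 m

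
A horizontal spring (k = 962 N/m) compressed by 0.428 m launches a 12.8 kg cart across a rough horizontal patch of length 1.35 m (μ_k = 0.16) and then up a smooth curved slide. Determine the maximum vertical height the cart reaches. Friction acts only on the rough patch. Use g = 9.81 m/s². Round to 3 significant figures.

h = 0.486 m

Spring energy: E₀ = ½kx² = ½(962)(0.428)² = 88.112 J
Friction: W_f = μ_k mg d = (0.16)(12.8)(9.81)(1.35) = 27.12 J
Energy at base of ramp: E = 88.112 − 27.12 = 60.989 J
At max height all remaining energy is PE: mgh = E ⇒ h = E/(mg) = 60.989/(12.8 × 9.81) = 0.4857 m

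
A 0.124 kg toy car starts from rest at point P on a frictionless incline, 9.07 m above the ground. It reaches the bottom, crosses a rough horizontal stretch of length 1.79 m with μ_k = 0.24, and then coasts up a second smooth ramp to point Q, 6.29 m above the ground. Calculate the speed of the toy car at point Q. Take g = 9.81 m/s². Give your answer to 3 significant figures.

Energy at P: mgh₁ = (0.124)(9.81)(9.07) = 11.033 J
Friction loss: W_f = μ_k mg d = 0.5226 J
At Q: ½mv² + mgh₂ = mgh₁ − W_f
½mv² = 11.033 − 0.5226 − 7.6514 = 2.8591 J
v = √(2 × 2.8591/0.124) = 6.791 m/s

v = 6.79 m/s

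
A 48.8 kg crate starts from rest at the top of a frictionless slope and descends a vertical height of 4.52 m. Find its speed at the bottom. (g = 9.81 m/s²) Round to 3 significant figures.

v = 9.42 m/s

Equating total energy at the two states: mgh = ½mv²
v = √(2gh) = √(2 × 9.81 × 4.52) = √88.682 = 9.417 m/s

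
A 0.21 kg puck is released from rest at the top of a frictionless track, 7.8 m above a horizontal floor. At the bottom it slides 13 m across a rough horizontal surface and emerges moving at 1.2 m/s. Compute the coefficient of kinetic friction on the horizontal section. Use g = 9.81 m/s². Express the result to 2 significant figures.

Energy bookkeeping (friction removes W_f = μ_k N d):
mgh = ½mv² + μ_k m g d
mgh = 16.069 J; ½mv² = 0.15120 J
W_f = 16.069 − 0.15120 = 15.92 J
μ_k = W_f/(mg·d) = 15.92/(2.060 × 13) = 0.5944

μ_k = 0.59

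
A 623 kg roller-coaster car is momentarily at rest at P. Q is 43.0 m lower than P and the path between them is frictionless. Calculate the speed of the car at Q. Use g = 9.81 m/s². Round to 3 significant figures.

v = 29.0 m/s

Equating total energy at the two states: mgh = ½mv²
v = √(2gh) = √(2 × 9.81 × 43.0) = √843.66 = 29.05 m/s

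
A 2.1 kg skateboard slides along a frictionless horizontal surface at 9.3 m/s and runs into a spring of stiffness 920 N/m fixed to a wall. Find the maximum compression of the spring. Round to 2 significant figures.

x = 0.44 m

Conservation of energy between contact and max compression: ½mv² = ½kx²
x = v√(m/k) = 9.3 × √(2.1/920) = 0.4443 m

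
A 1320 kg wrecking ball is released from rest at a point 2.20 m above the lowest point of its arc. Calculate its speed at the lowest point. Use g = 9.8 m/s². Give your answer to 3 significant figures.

Equating total energy at the two states: mgh = ½mv²
The mass cancels from both sides.
v = √(2gh) = √(2 × 9.8 × 2.20) = √43.120 = 6.567 m/s

v = 6.57 m/s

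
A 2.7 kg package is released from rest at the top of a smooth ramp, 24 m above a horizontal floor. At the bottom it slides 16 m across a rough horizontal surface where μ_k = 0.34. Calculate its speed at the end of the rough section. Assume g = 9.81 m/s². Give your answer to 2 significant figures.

Energy at the top = energy at the end + work done against friction:
mgh = ½mv² + μ_k m g d
W_f = μ_k mg d = (0.34)(2.7)(9.81)(16) = 144.1 J
½mv² = mgh − W_f = 635.69 − 144.1 = 491.60 J
v = √(2 × 491.60/2.7) = 19.08 m/s

v = 19 m/s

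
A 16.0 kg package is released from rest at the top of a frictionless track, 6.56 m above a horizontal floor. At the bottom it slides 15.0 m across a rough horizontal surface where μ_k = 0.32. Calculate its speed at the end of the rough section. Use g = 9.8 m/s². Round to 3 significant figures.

Energy at the top = energy at the end + work done against friction:
mgh = ½mv² + μ_k m g d
W_f = μ_k mg d = (0.32)(16.0)(9.8)(15.0) = 752.6 J
½mv² = mgh − W_f = 1028.6 − 752.6 = 275.97 J
v = √(2 × 275.97/16.0) = 5.873 m/s

v = 5.87 m/s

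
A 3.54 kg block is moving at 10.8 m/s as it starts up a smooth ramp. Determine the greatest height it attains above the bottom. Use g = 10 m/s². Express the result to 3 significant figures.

h = 5.83 m

By energy conservation, ½mv² = mgh
h = v²/(2g) = 10.8²/(2 × 10) = 5.832 m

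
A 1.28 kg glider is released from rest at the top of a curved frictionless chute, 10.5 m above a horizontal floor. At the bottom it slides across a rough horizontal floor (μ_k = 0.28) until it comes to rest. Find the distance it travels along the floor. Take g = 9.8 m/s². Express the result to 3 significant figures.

d = 37.5 m

Energy at the top = energy at the end + work done against friction:
At rest all PE has been dissipated by friction: mgh = μ_k m g d
d = h/μ_k = 10.5/0.28 = 37.50 m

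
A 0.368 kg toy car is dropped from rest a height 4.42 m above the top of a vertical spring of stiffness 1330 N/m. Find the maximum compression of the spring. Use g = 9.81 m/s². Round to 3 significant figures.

Measuring PE from the top of the relaxed spring, at max compression the car has dropped H + x with zero KE, so:
mg(H + x) = ½kx²
½(1330)x² − (0.368)(9.81)x − (0.368)(9.81)(4.42) = 0
665.0x² − 3.610x − 15.96 = 0
x = [3.610 + √(13.03 + 42444)]/(2 × 665.0) = 0.1576 m

x = 0.158 m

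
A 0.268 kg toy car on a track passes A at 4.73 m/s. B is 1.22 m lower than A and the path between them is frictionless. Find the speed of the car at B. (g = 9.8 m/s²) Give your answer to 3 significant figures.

By conservation of mechanical energy, ½mv₀² + mgh = ½mv²
v² = v₀² + 2gh = (4.73)² + 2(9.8)(1.22) = 46.285
v = √46.285 = 6.803 m/s

v = 6.80 m/s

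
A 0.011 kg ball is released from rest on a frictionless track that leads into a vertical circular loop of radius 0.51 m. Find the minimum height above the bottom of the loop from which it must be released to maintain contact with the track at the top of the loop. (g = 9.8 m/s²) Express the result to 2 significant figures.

At the top, for minimum speed gravity alone supplies the centripetal force: mg = mv_top²/r ⇒ v_top² = gr = 4.998 m²/s²
Energy conservation from release height h to the top (height 2r): mgh = ½mv_top² + mg(2r)
h = v_top²/(2g) + 2r = r/2 + 2r = 5r/2 = 1.275 m

h = 1.3 m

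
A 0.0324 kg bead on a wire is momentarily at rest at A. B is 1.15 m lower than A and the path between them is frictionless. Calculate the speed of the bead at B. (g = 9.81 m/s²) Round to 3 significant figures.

v = 4.75 m/s

By conservation of mechanical energy, mgh = ½mv²
v = √(2gh) = √(2 × 9.81 × 1.15) = √22.563 = 4.750 m/s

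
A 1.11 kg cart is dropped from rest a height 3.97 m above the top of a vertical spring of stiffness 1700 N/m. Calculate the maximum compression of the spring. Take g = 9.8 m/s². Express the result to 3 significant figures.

Measuring PE from the top of the relaxed spring, at max compression the cart has dropped H + x with zero KE, so:
mg(H + x) = ½kx²
½(1700)x² − (1.11)(9.8)x − (1.11)(9.8)(3.97) = 0
850.0x² − 10.88x − 43.19 = 0
x = [10.88 + √(118.3 + 146831)]/(2 × 850.0) = 0.2319 m

x = 0.232 m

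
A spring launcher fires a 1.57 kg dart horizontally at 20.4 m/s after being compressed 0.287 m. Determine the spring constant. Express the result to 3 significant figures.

½kx² = ½mv²
k = mv²/x² = (1.57)(20.4)²/(0.287)² = 7932 N/m

k = 7930 N/m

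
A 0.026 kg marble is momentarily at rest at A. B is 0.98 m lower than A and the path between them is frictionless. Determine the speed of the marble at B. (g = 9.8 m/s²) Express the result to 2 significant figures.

Energy conservation between the two points: mgh = ½mv²
v = √(2gh) = √(2 × 9.8 × 0.98) = √19.208 = 4.383 m/s

v = 4.4 m/s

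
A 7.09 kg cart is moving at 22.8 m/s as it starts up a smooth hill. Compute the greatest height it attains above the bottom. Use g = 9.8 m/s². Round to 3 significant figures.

h = 26.5 m

Setting KE at the bottom equal to PE gained: ½mv² = mgh
h = v²/(2g) = 22.8²/(2 × 9.8) = 26.52 m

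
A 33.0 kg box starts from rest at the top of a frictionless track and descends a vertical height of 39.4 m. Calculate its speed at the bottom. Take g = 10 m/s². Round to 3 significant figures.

Energy conservation between the two points: mgh = ½mv²
v = √(2gh) = √(2 × 10 × 39.4) = √788.00 = 28.07 m/s

v = 28.1 m/s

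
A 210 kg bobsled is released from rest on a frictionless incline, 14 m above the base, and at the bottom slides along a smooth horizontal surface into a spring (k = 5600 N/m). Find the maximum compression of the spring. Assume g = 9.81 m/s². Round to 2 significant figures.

x = 3.2 m

Energy conservation (no friction) from release to max compression: mgh = ½kx²
x = √(2mgh/k) = √(2 × 210 × 9.81 × 14 / 5600) = 3.209 m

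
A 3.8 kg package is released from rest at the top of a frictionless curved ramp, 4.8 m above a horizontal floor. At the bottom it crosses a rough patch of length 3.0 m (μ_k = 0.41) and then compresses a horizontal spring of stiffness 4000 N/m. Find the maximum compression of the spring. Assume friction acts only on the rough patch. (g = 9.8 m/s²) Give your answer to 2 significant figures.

Initial energy: E₁ = mgh = (3.8)(9.8)(4.8) = 178.75 J
Friction removes W_f = μ_k mg d = (0.41)(3.8)(9.8)(3.0) = 45.81 J
Energy reaching the spring: E = 178.75 − 45.81 = 132.95 J
At max compression ½kx² = E ⇒ x = √(2E/k) = √(2 × 132.95/4000) = 0.2578 m

x = 0.26 m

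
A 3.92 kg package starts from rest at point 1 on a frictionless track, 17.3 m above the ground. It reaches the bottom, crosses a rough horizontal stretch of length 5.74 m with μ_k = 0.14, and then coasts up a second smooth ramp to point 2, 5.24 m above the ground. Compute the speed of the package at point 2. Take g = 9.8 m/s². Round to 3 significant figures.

v = 14.9 m/s

Energy at 1: mgh₁ = (3.92)(9.8)(17.3) = 664.60 J
Friction loss: W_f = μ_k mg d = 30.87 J
At 2: ½mv² + mgh₂ = mgh₁ − W_f
½mv² = 664.60 − 30.87 − 201.30 = 432.43 J
v = √(2 × 432.43/3.92) = 14.85 m/s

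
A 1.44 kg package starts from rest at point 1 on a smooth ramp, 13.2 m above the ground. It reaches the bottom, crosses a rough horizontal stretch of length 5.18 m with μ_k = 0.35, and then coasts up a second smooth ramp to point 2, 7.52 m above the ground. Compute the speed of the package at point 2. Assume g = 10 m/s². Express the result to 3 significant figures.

v = 8.79 m/s

Energy at 1: mgh₁ = (1.44)(10)(13.2) = 190.08 J
Friction loss: W_f = μ_k mg d = 26.11 J
At 2: ½mv² + mgh₂ = mgh₁ − W_f
½mv² = 190.08 − 26.11 − 108.29 = 55.685 J
v = √(2 × 55.685/1.44) = 8.794 m/s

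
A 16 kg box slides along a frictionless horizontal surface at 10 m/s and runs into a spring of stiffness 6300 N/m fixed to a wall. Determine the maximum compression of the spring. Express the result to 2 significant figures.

At max compression the box is momentarily at rest: ½mv² = ½kx²
x = v√(m/k) = 10 × √(16/6300) = 0.5040 m

x = 0.50 m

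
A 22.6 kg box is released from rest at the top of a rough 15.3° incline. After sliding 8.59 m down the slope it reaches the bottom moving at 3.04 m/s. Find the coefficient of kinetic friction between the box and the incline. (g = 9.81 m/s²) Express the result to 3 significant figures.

Energy balance down the incline: mg L sinθ − ½mv² = μ_k (mg cosθ) L
mgL sinθ = 502.53 J; ½mv² = 104.43 J
W_f = 502.53 − 104.43 = 398.1 J
μ_k = W_f/(mg cosθ · L) = 398.1/(213.8 × 8.59) = 0.2167

μ_k = 0.217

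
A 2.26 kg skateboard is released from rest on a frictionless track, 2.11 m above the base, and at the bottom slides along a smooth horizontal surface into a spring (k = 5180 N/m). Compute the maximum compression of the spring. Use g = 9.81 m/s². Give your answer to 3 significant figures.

Energy conservation (no friction) from release to max compression: mgh = ½kx²
x = √(2mgh/k) = √(2 × 2.26 × 9.81 × 2.11 / 5180) = 0.1344 m

x = 0.134 m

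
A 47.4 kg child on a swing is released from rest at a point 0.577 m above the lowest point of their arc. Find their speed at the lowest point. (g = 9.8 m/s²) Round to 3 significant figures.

v = 3.36 m/s

Mechanical energy is conserved (no friction): mgh = ½mv²
v = √(2gh) = √(2 × 9.8 × 0.577) = √11.309 = 3.363 m/s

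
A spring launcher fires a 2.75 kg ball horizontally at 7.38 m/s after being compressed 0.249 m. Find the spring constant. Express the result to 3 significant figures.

½kx² = ½mv²
k = mv²/x² = (2.75)(7.38)²/(0.249)² = 2416 N/m

k = 2420 N/m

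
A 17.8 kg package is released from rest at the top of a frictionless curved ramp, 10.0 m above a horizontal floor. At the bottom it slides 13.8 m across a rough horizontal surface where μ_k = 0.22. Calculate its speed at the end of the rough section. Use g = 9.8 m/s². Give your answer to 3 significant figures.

v = 11.7 m/s

Applying the work–energy principle:
mgh = ½mv² + μ_k m g d
W_f = μ_k mg d = (0.22)(17.8)(9.8)(13.8) = 529.6 J
½mv² = mgh − W_f = 1744.4 − 529.6 = 1214.8 J
v = √(2 × 1214.8/17.8) = 11.68 m/s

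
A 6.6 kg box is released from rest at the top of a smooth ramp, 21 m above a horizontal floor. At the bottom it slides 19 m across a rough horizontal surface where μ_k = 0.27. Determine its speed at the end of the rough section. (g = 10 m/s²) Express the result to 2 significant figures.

Energy at the top = energy at the end + work done against friction:
mgh = ½mv² + μ_k m g d
W_f = μ_k mg d = (0.27)(6.6)(10)(19) = 338.6 J
½mv² = mgh − W_f = 1386.0 − 338.6 = 1047.4 J
v = √(2 × 1047.4/6.6) = 17.82 m/s

v = 18 m/s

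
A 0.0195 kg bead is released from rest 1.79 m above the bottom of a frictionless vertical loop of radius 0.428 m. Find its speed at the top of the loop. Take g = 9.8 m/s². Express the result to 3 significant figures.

v = 4.28 m/s

Energy conservation: mgh = ½mv_top² + mg(2r)
v_top² = 2g(h − 2r) = 2(9.8)(1.79 − 0.8560) = 18.31
v_top = 4.279 m/s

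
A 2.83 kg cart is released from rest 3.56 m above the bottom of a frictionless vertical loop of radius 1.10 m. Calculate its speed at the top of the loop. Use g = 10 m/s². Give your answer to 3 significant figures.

Energy conservation: mgh = ½mv_top² + mg(2r)
v_top² = 2g(h − 2r) = 2(10)(3.56 − 2.200) = 27.20
v_top = 5.215 m/s

v = 5.22 m/s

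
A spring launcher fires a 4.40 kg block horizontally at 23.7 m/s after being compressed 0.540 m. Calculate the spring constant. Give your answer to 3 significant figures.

k = 8480 N/m

Spring PE at full compression equals KE at release: ½kx² = ½mv²
k = mv²/x² = (4.40)(23.7)²/(0.540)² = 8475 N/m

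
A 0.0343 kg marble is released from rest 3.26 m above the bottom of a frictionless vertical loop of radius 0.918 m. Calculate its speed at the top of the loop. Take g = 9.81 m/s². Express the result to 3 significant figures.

Energy conservation: mgh = ½mv_top² + mg(2r)
v_top² = 2g(h − 2r) = 2(9.81)(3.26 − 1.836) = 27.94
v_top = 5.286 m/s

v = 5.29 m/s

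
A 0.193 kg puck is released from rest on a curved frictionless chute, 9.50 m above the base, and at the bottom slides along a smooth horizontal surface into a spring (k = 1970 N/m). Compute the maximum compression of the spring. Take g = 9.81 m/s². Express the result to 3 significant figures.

x = 0.135 m

Gravitational PE at the top equals spring PE at max compression: mgh = ½kx²
x = √(2mgh/k) = √(2 × 0.193 × 9.81 × 9.50 / 1970) = 0.1351 m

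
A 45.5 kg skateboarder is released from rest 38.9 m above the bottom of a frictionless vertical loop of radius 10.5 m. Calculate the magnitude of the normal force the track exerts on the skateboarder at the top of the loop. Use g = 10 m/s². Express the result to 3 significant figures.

Energy from release to top (height 2r): mgh = ½mv_top² + mg(2r)
v_top² = 2g(h − 2r) = 2(10)(38.9 − 21.00) = 358.00 m²/s²
At the top, both N and weight point toward the centre: N + mg = mv_top²/r
N = m(v_top²/r − g) = 45.5(358.00/10.5 − 10) = 1096 N

N = 1100 N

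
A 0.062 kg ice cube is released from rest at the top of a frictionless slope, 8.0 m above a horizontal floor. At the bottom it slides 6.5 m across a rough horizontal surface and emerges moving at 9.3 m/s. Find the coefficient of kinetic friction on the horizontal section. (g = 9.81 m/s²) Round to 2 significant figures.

μ_k = 0.55

Energy at the top = energy at the end + work done against friction:
mgh = ½mv² + μ_k m g d
mgh = 4.8658 J; ½mv² = 2.6812 J
W_f = 4.8658 − 2.6812 = 2.185 J
μ_k = W_f/(mg·d) = 2.185/(0.6082 × 6.5) = 0.5526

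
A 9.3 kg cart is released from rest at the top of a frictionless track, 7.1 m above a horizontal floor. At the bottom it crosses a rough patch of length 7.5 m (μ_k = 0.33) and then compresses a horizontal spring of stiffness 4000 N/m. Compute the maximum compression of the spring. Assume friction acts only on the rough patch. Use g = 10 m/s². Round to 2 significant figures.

x = 0.46 m

Initial energy: E₁ = mgh = (9.3)(10)(7.1) = 660.30 J
Friction removes W_f = μ_k mg d = (0.33)(9.3)(10)(7.5) = 230.2 J
Energy reaching the spring: E = 660.30 − 230.2 = 430.12 J
At max compression ½kx² = E ⇒ x = √(2E/k) = √(2 × 430.12/4000) = 0.4637 m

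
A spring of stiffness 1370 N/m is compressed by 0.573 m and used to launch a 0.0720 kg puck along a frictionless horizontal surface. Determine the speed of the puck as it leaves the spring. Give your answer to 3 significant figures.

Conservation of energy: ½kx² = ½mv²
v = x√(k/m) = 0.573 × √(1370/0.0720) = 79.04 m/s

v = 79.0 m/s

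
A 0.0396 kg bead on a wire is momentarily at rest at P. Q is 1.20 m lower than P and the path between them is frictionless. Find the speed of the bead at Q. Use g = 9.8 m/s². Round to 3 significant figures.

By conservation of mechanical energy, mgh = ½mv²
v = √(2gh) = √(2 × 9.8 × 1.20) = √23.520 = 4.850 m/s

v = 4.85 m/s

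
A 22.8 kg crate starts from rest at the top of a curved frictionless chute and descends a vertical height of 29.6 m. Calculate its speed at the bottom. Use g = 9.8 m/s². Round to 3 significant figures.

Mechanical energy is conserved (no friction): mgh = ½mv²
v = √(2gh) = √(2 × 9.8 × 29.6) = √580.16 = 24.09 m/s

v = 24.1 m/s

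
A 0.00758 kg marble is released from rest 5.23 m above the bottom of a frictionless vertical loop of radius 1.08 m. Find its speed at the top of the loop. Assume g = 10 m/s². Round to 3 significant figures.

v = 7.84 m/s

Energy conservation: mgh = ½mv_top² + mg(2r)
v_top² = 2g(h − 2r) = 2(10)(5.23 − 2.160) = 61.40
v_top = 7.836 m/s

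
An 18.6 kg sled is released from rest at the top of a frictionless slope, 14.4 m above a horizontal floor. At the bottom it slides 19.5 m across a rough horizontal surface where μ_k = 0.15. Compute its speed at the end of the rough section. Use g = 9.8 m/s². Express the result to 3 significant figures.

Energy at the top = energy at the end + work done against friction:
mgh = ½mv² + μ_k m g d
W_f = μ_k mg d = (0.15)(18.6)(9.8)(19.5) = 533.2 J
½mv² = mgh − W_f = 2624.8 − 533.2 = 2091.7 J
v = √(2 × 2091.7/18.6) = 15.00 m/s

v = 15.0 m/s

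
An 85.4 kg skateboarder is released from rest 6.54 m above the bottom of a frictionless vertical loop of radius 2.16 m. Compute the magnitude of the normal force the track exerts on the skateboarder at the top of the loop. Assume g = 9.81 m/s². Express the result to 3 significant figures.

Energy from release to top (height 2r): mgh = ½mv_top² + mg(2r)
v_top² = 2g(h − 2r) = 2(9.81)(6.54 − 4.320) = 43.556 m²/s²
At the top, both N and weight point toward the centre: N + mg = mv_top²/r
N = m(v_top²/r − g) = 85.4(43.556/2.16 − 9.81) = 884.3 N

N = 884 N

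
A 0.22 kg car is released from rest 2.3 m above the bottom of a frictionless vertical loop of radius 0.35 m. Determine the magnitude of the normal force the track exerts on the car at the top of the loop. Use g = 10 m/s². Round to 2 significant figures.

Energy from release to top (height 2r): mgh = ½mv_top² + mg(2r)
v_top² = 2g(h − 2r) = 2(10)(2.3 − 0.7000) = 32.000 m²/s²
At the top, both N and weight point toward the centre: N + mg = mv_top²/r
N = m(v_top²/r − g) = 0.22(32.000/0.35 − 10) = 17.91 N

N = 18 N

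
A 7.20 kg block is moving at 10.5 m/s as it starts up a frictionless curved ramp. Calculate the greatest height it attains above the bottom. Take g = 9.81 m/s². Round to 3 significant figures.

By energy conservation, ½mv² = mgh
h = v²/(2g) = 10.5²/(2 × 9.81) = 5.619 m

h = 5.62 m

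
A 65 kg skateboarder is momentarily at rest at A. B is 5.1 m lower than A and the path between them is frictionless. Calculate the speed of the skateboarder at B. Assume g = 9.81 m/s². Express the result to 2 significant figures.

v = 10 m/s

Energy conservation between the two points: mgh = ½mv²
The mass cancels from both sides.
v = √(2gh) = √(2 × 9.81 × 5.1) = √100.06 = 10.00 m/s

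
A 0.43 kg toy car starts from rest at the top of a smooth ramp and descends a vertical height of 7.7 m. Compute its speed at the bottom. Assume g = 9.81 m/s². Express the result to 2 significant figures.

Equating total energy at the two states: mgh = ½mv²
v = √(2gh) = √(2 × 9.81 × 7.7) = √151.07 = 12.29 m/s

v = 12 m/s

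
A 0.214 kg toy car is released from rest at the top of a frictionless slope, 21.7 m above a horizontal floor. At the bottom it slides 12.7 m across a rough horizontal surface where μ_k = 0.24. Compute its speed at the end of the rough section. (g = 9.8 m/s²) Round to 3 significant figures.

v = 19.1 m/s

Applying the work–energy principle:
mgh = ½mv² + μ_k m g d
W_f = μ_k mg d = (0.24)(0.214)(9.8)(12.7) = 6.392 J
½mv² = mgh − W_f = 45.509 − 6.392 = 39.117 J
v = √(2 × 39.117/0.214) = 19.12 m/s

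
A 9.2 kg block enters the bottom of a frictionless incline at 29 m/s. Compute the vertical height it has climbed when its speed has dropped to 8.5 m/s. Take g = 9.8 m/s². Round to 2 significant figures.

Energy balance between the two points: ½mv₁² = ½mv₂² + mgh
h = (v₁² − v₂²)/(2g) = (29² − 8.5²)/(2 × 9.8) = 39.22 m

h = 39 m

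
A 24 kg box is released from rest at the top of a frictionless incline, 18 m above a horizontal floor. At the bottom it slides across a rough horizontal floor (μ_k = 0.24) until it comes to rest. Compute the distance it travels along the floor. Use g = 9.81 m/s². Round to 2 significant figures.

d = 75 m

Energy bookkeeping (friction removes W_f = μ_k N d):
At rest all PE has been dissipated by friction: mgh = μ_k m g d
d = h/μ_k = 18/0.24 = 75.00 m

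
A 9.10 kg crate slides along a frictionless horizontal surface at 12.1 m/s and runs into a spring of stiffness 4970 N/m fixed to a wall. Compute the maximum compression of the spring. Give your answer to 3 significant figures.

x = 0.518 m

All KE is stored as spring PE at maximum compression: ½mv² = ½kx²
x = v√(m/k) = 12.1 × √(9.10/4970) = 0.5178 m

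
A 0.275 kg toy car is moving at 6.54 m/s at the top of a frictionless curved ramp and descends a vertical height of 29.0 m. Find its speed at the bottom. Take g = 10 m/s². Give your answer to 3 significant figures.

By conservation of mechanical energy, ½mv₀² + mgh = ½mv²
v² = v₀² + 2gh = (6.54)² + 2(10)(29.0) = 622.77
v = √622.77 = 24.96 m/s

v = 25.0 m/s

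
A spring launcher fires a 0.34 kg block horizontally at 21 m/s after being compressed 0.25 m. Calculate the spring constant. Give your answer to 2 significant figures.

Spring PE at full compression equals KE at release: ½kx² = ½mv²
k = mv²/x² = (0.34)(21)²/(0.25)² = 2399 N/m

k = 2400 N/m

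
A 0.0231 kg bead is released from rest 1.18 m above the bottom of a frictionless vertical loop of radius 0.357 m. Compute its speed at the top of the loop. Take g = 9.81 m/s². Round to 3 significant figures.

Energy conservation: mgh = ½mv_top² + mg(2r)
v_top² = 2g(h − 2r) = 2(9.81)(1.18 − 0.7140) = 9.143
v_top = 3.024 m/s

v = 3.02 m/s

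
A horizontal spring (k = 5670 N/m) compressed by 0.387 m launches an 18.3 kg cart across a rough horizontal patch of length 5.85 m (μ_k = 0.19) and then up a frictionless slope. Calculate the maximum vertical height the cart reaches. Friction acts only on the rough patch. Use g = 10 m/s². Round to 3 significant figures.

h = 1.21 m

Spring energy: E₀ = ½kx² = ½(5670)(0.387)² = 424.60 J
Friction: W_f = μ_k mg d = (0.19)(18.3)(10)(5.85) = 203.4 J
Energy at base of ramp: E = 424.60 − 203.4 = 221.19 J
At max height all remaining energy is PE: mgh = E ⇒ h = E/(mg) = 221.19/(18.3 × 10) = 1.209 m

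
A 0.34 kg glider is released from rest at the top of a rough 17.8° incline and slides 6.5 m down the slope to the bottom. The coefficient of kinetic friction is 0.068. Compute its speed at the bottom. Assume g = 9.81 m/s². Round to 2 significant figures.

Energy: mgh = ½mv² + W_f, with h = L sinθ and W_f = μ_k (mg cosθ) L
mgh = mgL sinθ = (0.34)(9.81)(6.5)sin17.8° = 6.6275 J
W_f = μ_k mg cosθ · L = (0.068)(0.34)(9.81)cos17.8°·6.5 = 1.404 J
½mv² = 6.6275 − 1.404 = 5.2238 J
v = √(2 × 5.2238/0.34) = 5.543 m/s

v = 5.5 m/s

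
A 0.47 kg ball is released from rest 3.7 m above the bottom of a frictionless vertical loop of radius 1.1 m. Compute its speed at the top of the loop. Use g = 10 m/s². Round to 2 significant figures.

Energy conservation: mgh = ½mv_top² + mg(2r)
v_top² = 2g(h − 2r) = 2(10)(3.7 − 2.200) = 30.00
v_top = 5.477 m/s

v = 5.5 m/s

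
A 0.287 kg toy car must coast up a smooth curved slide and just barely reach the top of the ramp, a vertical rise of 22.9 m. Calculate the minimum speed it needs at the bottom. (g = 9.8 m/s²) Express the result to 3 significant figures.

v = 21.2 m/s

At the top it is momentarily at rest, so all KE converts to PE: ½mv² = mgh
v = √(2gh) = √(2 × 9.8 × 22.9) = 21.19 m/s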